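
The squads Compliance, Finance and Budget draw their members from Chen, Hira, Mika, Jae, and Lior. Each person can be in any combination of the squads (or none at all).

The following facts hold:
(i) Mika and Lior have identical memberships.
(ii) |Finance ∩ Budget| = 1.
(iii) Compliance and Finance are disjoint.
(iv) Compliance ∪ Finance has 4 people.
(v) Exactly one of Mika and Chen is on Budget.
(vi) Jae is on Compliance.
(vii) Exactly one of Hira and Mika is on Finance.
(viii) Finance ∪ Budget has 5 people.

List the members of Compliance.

From (vi): Jae ∈ Compliance.
(iii) (disjoint): Jae ∉ Finance.
Suppose Chen ∈ Compliance: no assignment then satisfies all the clues, so Chen ∉ Compliance.

Compliance = {Jae}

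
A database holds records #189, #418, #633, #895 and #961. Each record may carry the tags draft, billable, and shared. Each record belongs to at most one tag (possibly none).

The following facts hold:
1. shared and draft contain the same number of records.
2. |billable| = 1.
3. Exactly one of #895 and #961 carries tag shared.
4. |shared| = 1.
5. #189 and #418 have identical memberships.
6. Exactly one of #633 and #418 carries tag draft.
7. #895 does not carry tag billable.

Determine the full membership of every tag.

draft = {#633}; billable = {#961}; shared = {#895}

From (7): #895 ∉ billable.
Suppose #189 ∈ draft: no assignment then satisfies all the clues, so #189 ∉ draft.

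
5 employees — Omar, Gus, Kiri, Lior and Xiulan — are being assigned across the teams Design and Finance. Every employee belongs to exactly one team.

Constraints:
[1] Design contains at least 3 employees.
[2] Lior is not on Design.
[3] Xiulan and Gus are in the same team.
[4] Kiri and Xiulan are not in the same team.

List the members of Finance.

Finance = {Kiri, Lior}

From (2): Lior ∉ Design.
Only one team left: Lior ∈ Finance.
Suppose Omar ∈ Finance: no assignment then satisfies all the clues, so Omar ∉ Finance.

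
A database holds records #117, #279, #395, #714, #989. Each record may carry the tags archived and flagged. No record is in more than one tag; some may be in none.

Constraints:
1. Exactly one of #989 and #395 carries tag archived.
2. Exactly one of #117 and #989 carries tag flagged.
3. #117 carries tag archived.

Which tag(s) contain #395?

From (3): #117 ∈ archived.
(2) (exactly one): #989 ∈ flagged.
(1) (exactly one): #395 ∈ archived.

#395: archived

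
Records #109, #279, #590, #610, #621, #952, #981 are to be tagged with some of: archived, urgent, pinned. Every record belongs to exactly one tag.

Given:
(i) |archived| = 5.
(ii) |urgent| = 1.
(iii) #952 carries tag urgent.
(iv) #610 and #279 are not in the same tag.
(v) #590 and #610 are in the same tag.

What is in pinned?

pinned = {#279}

From (iii): #952 ∈ urgent.
(ii): urgent already has 1, so the rest are out.
Suppose #109 ∈ pinned: no assignment then satisfies all the clues, so #109 ∉ pinned.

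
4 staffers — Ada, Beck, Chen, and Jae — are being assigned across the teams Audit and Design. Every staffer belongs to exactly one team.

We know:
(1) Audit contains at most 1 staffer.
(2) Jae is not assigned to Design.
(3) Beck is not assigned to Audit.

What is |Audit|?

1

From (2): Jae ∉ Design.
From (3): Beck ∉ Audit.
Only one team left: Beck ∈ Design.
Only one team left: Jae ∈ Audit.
(1): Audit already has 1, so the rest are out.
Only one team left: Ada ∈ Design.
Only one team left: Chen ∈ Design.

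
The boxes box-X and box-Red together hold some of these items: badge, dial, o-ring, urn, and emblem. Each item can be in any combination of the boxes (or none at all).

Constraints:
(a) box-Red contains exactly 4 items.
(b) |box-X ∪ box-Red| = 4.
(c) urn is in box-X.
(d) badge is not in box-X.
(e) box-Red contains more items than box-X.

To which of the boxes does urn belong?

urn: box-Red, box-X

From (c): urn ∈ box-X.
From (d): badge ∉ box-X.
Suppose urn ∉ box-Red: no assignment then satisfies all the clues, so urn ∈ box-Red.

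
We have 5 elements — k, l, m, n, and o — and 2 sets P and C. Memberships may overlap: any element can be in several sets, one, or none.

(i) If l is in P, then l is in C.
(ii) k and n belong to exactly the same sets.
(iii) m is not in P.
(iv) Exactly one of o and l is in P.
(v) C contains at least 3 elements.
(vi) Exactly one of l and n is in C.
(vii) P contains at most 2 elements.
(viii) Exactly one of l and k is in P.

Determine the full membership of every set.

P = {l}; C = {l, m, o}

From (iii): m ∉ P.
Suppose k ∈ P: no assignment then satisfies all the clues, so k ∉ P.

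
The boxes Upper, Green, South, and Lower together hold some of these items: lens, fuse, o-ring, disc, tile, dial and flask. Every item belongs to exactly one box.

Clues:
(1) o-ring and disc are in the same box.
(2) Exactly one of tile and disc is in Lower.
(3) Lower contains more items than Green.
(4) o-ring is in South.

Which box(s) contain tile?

tile: Lower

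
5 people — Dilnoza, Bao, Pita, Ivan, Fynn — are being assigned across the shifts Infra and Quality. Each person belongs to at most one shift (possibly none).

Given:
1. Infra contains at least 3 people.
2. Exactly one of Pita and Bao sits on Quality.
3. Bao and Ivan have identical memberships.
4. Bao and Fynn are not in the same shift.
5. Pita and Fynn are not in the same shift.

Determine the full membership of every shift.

Infra = {Bao, Dilnoza, Ivan}; Quality = {Pita}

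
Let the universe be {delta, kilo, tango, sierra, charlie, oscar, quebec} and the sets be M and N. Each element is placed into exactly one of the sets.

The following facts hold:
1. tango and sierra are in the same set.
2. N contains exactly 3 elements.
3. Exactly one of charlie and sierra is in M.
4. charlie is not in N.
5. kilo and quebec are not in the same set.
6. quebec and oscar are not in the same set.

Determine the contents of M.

From (4): charlie ∉ N.
Only one set left: charlie ∈ M.
(3) (exactly one): sierra ∉ M.
Only one set left: sierra ∈ N.
(1): tango matches sierra: tango ∉ M.
(1): tango matches sierra: tango ∈ N.
Suppose delta ∉ M: no assignment then satisfies all the clues, so delta ∈ M.

M = {charlie, delta, kilo, oscar}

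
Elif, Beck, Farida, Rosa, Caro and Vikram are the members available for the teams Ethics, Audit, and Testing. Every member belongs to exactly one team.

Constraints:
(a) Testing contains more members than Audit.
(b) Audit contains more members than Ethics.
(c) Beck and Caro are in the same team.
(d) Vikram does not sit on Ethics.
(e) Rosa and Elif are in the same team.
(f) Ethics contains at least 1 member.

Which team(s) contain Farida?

Farida: Ethics

From (d): Vikram ∉ Ethics.
Suppose Farida ∉ Ethics: no assignment then satisfies all the clues, so Farida ∈ Ethics.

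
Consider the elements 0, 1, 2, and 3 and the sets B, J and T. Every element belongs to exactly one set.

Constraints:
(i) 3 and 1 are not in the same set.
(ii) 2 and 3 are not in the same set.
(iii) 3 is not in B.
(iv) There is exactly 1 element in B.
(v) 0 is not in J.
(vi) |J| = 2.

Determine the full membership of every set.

B = {0}; J = {1, 2}; T = {3}

From (iii): 3 ∉ B.
From (v): 0 ∉ J.
Suppose 0 ∉ B: no assignment then satisfies all the clues, so 0 ∈ B.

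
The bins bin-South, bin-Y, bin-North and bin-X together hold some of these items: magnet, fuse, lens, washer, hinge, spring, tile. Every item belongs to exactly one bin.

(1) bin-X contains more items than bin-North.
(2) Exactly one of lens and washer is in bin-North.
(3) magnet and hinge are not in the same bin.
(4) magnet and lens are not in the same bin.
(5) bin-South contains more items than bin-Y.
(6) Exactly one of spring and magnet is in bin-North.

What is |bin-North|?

2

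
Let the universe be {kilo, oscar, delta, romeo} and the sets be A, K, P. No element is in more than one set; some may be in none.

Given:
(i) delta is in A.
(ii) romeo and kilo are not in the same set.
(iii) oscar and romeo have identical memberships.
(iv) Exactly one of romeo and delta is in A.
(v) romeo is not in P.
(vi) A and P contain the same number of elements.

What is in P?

From (i): delta ∈ A.
From (v): romeo ∉ P.
(iii): oscar matches romeo: oscar ∉ P.
(iv) (exactly one): romeo ∉ A.
(iii): oscar matches romeo: oscar ∉ A.
Suppose kilo ∉ P: no assignment then satisfies all the clues, so kilo ∈ P.

P = {kilo}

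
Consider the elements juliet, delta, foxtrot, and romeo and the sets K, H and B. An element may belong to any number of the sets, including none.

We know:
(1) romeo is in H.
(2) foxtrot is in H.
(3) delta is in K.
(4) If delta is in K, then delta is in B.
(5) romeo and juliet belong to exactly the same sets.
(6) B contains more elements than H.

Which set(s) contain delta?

delta: B, K

From (1): romeo ∈ H.
From (2): foxtrot ∈ H.
From (3): delta ∈ K.
(4): delta ∈ B.
(5): juliet matches romeo: juliet ∈ H.
Suppose delta ∈ H: no assignment then satisfies all the clues, so delta ∉ H.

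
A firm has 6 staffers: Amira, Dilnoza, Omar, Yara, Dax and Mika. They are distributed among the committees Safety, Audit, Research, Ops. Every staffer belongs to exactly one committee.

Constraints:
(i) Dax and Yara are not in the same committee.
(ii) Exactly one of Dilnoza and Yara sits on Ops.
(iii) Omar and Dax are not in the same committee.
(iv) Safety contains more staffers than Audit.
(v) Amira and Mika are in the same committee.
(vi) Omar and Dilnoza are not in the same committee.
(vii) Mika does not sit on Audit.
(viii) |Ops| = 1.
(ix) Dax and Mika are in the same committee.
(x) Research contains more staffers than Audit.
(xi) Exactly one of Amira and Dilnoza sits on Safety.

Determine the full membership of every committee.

Safety = {Amira, Dax, Mika}; Audit = {}; Research = {Omar, Yara}; Ops = {Dilnoza}

From (vii): Mika ∉ Audit.
(v): Amira matches Mika: Amira ∉ Audit.
(ix): Dax matches Mika: Dax ∉ Audit.
Suppose Amira ∉ Safety: no assignment then satisfies all the clues, so Amira ∈ Safety.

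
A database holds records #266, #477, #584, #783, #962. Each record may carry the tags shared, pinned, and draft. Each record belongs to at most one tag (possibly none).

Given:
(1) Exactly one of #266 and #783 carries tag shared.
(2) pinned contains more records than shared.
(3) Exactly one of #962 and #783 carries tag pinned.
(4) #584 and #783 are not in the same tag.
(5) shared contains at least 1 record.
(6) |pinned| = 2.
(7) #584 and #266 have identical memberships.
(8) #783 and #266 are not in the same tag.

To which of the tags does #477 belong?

#477: pinned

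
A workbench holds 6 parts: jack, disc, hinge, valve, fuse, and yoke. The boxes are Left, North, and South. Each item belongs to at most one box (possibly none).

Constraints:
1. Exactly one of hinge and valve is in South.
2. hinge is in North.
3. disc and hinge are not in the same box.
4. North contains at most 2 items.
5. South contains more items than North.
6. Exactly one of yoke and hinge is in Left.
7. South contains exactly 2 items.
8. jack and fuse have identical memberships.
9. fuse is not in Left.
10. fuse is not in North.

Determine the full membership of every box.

Left = {yoke}; North = {hinge}; South = {disc, valve}

From (2): hinge ∈ North.
From (9): fuse ∉ Left.
From (10): fuse ∉ North.
(1) (exactly one): valve ∈ South.
(3): disc ∉ North.
(6) (exactly one): yoke ∈ Left.
(8): jack matches fuse: jack ∉ Left.
(8): jack matches fuse: jack ∉ North.
Suppose jack ∈ South: no assignment then satisfies all the clues, so jack ∉ South.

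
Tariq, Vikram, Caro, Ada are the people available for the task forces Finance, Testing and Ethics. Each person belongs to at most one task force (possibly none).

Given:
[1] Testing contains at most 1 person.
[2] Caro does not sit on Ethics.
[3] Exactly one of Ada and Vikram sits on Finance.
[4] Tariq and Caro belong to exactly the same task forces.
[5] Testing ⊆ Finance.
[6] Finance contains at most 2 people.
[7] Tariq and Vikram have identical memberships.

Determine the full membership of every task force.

Finance = {Ada}; Testing = {}; Ethics = {}

From (2): Caro ∉ Ethics.
(4): Tariq matches Caro: Tariq ∉ Ethics.
(7): Vikram matches Tariq: Vikram ∉ Ethics.
Suppose Tariq ∈ Finance: no assignment then satisfies all the clues, so Tariq ∉ Finance.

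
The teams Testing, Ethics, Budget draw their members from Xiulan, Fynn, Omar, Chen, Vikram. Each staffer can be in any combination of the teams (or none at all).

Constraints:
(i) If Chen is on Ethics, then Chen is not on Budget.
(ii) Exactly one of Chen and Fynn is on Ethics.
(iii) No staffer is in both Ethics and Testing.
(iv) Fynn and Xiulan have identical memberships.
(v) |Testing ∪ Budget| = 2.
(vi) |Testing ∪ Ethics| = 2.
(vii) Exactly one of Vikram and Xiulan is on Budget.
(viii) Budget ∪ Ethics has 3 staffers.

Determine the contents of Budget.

Budget = {Omar, Vikram}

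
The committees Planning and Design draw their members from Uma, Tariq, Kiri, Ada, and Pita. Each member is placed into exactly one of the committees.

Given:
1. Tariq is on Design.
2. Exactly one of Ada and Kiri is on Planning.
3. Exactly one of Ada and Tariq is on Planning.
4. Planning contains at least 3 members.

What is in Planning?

Planning = {Ada, Pita, Uma}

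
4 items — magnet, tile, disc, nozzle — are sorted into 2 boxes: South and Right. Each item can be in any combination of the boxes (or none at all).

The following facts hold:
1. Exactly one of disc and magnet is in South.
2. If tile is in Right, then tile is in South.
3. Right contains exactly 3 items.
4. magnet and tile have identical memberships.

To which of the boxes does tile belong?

tile: Right, South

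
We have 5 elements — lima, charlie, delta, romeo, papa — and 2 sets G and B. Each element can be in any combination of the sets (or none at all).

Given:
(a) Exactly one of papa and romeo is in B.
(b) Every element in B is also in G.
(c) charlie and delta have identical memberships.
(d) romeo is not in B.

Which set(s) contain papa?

From (d): romeo ∉ B.
(a) (exactly one): papa ∈ B.
(b) with papa ∈ B: papa ∈ G.

papa: B, G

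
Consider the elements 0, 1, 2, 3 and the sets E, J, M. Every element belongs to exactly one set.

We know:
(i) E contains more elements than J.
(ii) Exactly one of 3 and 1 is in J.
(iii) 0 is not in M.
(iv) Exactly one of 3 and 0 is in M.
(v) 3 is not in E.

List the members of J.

J = {1}

From (iii): 0 ∉ M.
From (v): 3 ∉ E.
(iv) (exactly one): 3 ∈ M.
(ii) (exactly one): 1 ∈ J.
Suppose 0 ∈ J: no assignment then satisfies all the clues, so 0 ∉ J.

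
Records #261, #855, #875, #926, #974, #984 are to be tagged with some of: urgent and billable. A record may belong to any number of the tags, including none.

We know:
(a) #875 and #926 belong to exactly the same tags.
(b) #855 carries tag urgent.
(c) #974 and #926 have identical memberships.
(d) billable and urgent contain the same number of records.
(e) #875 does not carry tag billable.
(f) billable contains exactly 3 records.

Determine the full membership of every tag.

From (b): #855 ∈ urgent.
From (e): #875 ∉ billable.
(a): #926 matches #875: #926 ∉ billable.
(c): #974 matches #926: #974 ∉ billable.
(f): only 3 candidates remain for billable, so all are in.
Suppose #261 ∉ urgent: no assignment then satisfies all the clues, so #261 ∈ urgent.

urgent = {#261, #855, #984}; billable = {#261, #855, #984}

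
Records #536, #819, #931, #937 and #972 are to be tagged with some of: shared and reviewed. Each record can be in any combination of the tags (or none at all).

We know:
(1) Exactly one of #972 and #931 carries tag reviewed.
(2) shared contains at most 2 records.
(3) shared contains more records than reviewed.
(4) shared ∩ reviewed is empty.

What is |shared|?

2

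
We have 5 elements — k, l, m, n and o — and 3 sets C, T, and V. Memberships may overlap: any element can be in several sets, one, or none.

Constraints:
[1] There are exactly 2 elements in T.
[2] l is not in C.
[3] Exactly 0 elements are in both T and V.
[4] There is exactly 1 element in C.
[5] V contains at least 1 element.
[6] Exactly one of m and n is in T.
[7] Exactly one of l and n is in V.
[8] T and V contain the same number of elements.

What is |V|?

2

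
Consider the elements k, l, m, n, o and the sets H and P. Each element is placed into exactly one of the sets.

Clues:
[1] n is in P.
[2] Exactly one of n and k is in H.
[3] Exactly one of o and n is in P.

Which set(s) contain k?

k: H

From (1): n ∈ P.
(2) (exactly one): k ∈ H.
(3) (exactly one): o ∉ P.
Only one set left: o ∈ H.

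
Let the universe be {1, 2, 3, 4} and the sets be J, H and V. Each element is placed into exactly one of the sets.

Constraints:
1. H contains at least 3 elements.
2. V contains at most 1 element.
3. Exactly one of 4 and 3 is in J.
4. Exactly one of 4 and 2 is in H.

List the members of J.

J = {4}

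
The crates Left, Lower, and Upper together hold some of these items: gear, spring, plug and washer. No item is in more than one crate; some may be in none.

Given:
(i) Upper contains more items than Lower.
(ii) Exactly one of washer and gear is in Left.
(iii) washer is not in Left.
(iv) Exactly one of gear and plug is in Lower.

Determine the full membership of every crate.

Left = {gear}; Lower = {plug}; Upper = {spring, washer}

From (iii): washer ∉ Left.
(ii) (exactly one): gear ∈ Left.
(iv) (exactly one): plug ∈ Lower.
Suppose spring ∈ Left: no assignment then satisfies all the clues, so spring ∉ Left.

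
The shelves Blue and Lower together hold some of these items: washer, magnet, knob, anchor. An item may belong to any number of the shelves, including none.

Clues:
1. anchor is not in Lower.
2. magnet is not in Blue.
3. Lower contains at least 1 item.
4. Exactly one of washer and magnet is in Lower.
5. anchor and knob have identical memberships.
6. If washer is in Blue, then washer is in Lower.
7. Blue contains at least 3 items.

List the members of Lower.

Lower = {washer}

From (1): anchor ∉ Lower.
From (2): magnet ∉ Blue.
(5): knob matches anchor: knob ∉ Lower.
(7): only 3 candidates remain for Blue, so all are in.
(6): washer ∈ Lower.
(4) (exactly one): magnet ∉ Lower.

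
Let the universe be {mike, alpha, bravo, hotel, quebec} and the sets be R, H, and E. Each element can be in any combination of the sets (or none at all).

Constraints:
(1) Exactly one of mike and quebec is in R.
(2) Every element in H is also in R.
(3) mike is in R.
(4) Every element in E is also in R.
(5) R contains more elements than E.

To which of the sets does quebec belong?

From (3): mike ∈ R.
(1) (exactly one): quebec ∉ R.
(2) contrapositive: quebec ∉ H.
(4) contrapositive: quebec ∉ E.

quebec: none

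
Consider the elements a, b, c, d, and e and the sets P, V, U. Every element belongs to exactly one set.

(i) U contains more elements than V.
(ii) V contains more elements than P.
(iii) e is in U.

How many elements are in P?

0

From (iii): e ∈ U.
Suppose a ∈ P: no assignment then satisfies all the clues, so a ∉ P.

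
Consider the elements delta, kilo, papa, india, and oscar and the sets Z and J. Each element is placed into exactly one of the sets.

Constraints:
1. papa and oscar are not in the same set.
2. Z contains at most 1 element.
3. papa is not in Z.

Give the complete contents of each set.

Z = {oscar}; J = {delta, india, kilo, papa}

From (3): papa ∉ Z.
Only one set left: papa ∈ J.
(1): oscar ∉ J.
Only one set left: oscar ∈ Z.
(2): Z already has 1, so the rest are out.
Only one set left: delta ∈ J.
Only one set left: kilo ∈ J.
Only one set left: india ∈ J.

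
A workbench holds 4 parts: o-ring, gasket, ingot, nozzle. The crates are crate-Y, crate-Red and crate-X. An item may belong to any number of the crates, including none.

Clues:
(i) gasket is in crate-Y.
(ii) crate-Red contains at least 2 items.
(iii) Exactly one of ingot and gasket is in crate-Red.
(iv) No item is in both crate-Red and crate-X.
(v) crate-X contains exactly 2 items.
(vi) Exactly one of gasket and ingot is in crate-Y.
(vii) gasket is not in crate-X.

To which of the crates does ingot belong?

ingot: crate-X

From (i): gasket ∈ crate-Y.
From (vii): gasket ∉ crate-X.
(vi) (exactly one): ingot ∉ crate-Y.
Suppose ingot ∈ crate-Red: no assignment then satisfies all the clues, so ingot ∉ crate-Red.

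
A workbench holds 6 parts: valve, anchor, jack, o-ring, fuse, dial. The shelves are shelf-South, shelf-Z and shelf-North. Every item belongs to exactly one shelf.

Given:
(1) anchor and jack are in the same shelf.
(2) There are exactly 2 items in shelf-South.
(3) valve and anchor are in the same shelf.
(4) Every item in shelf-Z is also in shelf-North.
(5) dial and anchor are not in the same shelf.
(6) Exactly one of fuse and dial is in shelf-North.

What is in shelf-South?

shelf-South = {dial, o-ring}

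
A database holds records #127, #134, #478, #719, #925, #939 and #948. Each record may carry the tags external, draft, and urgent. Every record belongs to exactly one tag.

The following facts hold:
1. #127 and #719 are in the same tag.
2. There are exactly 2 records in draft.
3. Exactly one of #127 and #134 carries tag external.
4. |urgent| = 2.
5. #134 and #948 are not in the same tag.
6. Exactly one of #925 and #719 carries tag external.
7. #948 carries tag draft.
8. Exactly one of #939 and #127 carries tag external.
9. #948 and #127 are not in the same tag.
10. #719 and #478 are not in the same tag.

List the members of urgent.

urgent = {#127, #719}

From (7): #948 ∈ draft.
(5): #134 ∉ draft.
(9): #127 ∉ draft.
(1): #719 matches #127: #719 ∉ draft.
Suppose #127 ∉ urgent: no assignment then satisfies all the clues, so #127 ∈ urgent.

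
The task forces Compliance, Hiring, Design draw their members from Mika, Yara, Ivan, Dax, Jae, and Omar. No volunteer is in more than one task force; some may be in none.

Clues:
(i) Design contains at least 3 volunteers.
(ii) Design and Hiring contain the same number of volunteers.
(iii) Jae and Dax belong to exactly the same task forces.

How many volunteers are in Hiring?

3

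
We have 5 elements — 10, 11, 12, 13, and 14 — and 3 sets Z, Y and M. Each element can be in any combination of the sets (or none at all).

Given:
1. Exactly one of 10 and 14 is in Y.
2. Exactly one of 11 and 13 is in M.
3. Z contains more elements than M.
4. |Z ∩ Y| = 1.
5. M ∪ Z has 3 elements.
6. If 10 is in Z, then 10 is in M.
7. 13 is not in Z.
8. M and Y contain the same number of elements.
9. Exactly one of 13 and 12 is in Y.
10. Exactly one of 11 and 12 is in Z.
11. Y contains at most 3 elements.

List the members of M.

M = {10, 11}

From (7): 13 ∉ Z.
Suppose 10 ∉ M: no assignment then satisfies all the clues, so 10 ∈ M.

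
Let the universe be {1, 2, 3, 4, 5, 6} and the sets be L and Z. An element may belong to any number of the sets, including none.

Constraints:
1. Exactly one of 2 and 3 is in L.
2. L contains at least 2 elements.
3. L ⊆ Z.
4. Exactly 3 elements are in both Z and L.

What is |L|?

3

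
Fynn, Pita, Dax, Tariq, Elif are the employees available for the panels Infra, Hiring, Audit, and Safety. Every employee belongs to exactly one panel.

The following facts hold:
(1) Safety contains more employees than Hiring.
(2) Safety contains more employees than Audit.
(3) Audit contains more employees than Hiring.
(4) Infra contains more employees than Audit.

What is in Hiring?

Hiring = {}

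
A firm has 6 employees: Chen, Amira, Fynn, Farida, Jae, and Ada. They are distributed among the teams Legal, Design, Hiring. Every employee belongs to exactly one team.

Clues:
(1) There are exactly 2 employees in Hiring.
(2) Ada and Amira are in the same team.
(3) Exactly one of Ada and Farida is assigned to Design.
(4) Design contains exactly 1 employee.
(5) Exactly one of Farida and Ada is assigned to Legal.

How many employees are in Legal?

3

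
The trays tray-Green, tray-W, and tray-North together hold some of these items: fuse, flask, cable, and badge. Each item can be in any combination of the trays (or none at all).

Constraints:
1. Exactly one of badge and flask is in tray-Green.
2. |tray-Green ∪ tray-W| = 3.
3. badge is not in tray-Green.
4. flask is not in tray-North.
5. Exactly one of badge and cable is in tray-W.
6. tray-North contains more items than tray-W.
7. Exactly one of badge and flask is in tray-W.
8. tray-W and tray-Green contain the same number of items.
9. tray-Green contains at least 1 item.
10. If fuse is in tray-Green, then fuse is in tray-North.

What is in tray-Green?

tray-Green = {flask, fuse}

From (3): badge ∉ tray-Green.
From (4): flask ∉ tray-North.
(1) (exactly one): flask ∈ tray-Green.
Suppose fuse ∉ tray-Green: no assignment then satisfies all the clues, so fuse ∈ tray-Green.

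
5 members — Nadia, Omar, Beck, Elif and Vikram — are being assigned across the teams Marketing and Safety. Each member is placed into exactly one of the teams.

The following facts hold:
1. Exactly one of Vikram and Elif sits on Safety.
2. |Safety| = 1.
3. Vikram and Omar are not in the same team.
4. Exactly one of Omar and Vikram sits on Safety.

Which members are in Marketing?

Marketing = {Beck, Elif, Nadia, Omar}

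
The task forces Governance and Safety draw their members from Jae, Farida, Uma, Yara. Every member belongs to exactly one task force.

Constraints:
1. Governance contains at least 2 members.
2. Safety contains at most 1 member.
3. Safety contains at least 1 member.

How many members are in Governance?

3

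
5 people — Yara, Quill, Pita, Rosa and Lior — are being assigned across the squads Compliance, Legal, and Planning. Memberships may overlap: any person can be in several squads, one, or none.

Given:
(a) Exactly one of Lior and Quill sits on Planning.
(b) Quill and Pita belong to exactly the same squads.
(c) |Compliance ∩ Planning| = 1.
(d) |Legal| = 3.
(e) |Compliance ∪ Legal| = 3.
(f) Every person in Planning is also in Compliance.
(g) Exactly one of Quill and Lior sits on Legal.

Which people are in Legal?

Legal = {Lior, Rosa, Yara}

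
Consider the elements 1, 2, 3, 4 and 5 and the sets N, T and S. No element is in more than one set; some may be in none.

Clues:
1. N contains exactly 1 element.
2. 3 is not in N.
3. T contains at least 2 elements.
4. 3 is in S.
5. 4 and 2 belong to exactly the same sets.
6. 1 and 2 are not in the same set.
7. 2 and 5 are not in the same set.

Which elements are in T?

T = {2, 4}

From (2): 3 ∉ N.
From (4): 3 ∈ S.
Suppose 1 ∈ T: no assignment then satisfies all the clues, so 1 ∉ T.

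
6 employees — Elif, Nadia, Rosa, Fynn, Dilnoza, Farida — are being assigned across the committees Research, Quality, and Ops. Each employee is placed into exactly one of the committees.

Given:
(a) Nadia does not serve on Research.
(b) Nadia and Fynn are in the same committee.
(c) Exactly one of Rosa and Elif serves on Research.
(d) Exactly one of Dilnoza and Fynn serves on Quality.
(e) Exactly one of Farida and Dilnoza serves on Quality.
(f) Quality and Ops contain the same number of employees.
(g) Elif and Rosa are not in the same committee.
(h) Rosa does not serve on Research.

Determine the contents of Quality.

Quality = {Dilnoza, Rosa}

From (a): Nadia ∉ Research.
From (h): Rosa ∉ Research.
(b): Fynn matches Nadia: Fynn ∉ Research.
(c) (exactly one): Elif ∈ Research.
Suppose Nadia ∈ Quality: no assignment then satisfies all the clues, so Nadia ∉ Quality.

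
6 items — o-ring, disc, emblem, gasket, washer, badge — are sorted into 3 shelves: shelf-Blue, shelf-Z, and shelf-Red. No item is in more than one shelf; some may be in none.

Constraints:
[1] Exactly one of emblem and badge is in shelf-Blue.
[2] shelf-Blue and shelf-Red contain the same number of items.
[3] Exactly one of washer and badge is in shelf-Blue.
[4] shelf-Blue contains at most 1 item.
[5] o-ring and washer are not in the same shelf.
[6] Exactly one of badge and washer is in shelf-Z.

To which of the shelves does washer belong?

washer: shelf-Z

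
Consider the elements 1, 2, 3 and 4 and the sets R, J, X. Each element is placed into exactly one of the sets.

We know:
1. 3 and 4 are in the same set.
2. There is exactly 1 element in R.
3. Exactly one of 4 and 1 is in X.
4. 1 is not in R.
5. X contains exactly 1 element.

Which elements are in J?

J = {3, 4}

From (4): 1 ∉ R.
Suppose 1 ∈ J: no assignment then satisfies all the clues, so 1 ∉ J.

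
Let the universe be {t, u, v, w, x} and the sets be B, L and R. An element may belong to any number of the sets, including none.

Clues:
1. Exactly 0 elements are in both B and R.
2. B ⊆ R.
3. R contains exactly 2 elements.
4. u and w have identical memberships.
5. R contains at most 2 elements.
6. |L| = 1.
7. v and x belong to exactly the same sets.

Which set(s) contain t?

t: L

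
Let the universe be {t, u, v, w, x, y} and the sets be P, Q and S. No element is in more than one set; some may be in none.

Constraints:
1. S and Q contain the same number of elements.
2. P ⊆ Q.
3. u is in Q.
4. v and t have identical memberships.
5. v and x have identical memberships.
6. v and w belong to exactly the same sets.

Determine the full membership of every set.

P = {}; Q = {u}; S = {y}

From (3): u ∈ Q.
Suppose t ∈ P: no assignment then satisfies all the clues, so t ∉ P.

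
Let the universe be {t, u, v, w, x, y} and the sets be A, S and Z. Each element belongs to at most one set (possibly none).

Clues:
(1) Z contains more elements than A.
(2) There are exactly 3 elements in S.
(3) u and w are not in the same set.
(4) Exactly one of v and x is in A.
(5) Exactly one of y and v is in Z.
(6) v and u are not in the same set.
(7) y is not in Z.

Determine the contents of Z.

Z = {v, w}

From (7): y ∉ Z.
(5) (exactly one): v ∈ Z.
(6): u ∉ Z.
(4) (exactly one): x ∈ A.
Suppose t ∈ Z: no assignment then satisfies all the clues, so t ∉ Z.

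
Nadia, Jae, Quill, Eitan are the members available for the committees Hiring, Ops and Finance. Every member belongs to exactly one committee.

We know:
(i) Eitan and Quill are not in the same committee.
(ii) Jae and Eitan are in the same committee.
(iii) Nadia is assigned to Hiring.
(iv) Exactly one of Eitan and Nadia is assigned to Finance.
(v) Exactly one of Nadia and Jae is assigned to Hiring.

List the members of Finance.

From (iii): Nadia ∈ Hiring.
(iv) (exactly one): Eitan ∈ Finance.
(v) (exactly one): Jae ∉ Hiring.
(i): Quill ∉ Finance.
(ii): Jae matches Eitan: Jae ∉ Ops.
(ii): Jae matches Eitan: Jae ∈ Finance.

Finance = {Eitan, Jae}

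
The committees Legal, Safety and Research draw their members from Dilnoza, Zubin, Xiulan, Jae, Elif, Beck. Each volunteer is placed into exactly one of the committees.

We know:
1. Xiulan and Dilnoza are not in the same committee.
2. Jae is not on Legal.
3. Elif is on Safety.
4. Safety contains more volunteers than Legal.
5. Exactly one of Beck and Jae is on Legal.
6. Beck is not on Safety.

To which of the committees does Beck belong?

Beck: Legal

From (2): Jae ∉ Legal.
From (3): Elif ∈ Safety.
From (6): Beck ∉ Safety.
(5) (exactly one): Beck ∈ Legal.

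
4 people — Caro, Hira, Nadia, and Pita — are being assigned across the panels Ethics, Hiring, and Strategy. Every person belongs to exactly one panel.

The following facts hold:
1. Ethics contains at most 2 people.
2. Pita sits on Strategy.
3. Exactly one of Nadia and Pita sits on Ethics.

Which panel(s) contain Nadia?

From (2): Pita ∈ Strategy.
(3) (exactly one): Nadia ∈ Ethics.

Nadia: Ethics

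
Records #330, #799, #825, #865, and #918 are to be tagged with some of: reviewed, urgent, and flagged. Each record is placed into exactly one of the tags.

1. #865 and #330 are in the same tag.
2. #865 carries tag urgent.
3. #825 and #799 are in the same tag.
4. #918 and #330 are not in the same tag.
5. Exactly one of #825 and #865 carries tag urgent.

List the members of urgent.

urgent = {#330, #865}

From (2): #865 ∈ urgent.
(1): #330 matches #865: #330 ∉ reviewed.
(1): #330 matches #865: #330 ∈ urgent.
(4): #918 ∉ urgent.
(5) (exactly one): #825 ∉ urgent.
(3): #799 matches #825: #799 ∉ urgent.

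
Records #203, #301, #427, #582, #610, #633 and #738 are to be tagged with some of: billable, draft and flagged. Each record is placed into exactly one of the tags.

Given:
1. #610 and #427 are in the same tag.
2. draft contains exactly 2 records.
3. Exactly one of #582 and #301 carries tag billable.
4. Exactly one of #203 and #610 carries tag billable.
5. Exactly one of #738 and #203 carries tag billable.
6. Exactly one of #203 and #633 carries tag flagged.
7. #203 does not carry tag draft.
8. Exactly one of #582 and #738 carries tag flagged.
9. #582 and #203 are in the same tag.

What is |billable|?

From (7): #203 ∉ draft.
(9): #582 matches #203: #582 ∉ draft.
Suppose #203 ∉ billable: no assignment then satisfies all the clues, so #203 ∈ billable.

2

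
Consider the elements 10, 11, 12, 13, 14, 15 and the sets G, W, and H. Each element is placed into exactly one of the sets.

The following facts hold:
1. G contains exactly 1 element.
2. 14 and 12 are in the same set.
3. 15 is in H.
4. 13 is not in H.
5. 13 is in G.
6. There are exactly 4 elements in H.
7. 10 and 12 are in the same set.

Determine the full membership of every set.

G = {13}; W = {11}; H = {10, 12, 14, 15}

From (3): 15 ∈ H.
From (4): 13 ∉ H.
From (5): 13 ∈ G.
(1): G already has 1, so the rest are out.
Suppose 10 ∈ W: no assignment then satisfies all the clues, so 10 ∉ W.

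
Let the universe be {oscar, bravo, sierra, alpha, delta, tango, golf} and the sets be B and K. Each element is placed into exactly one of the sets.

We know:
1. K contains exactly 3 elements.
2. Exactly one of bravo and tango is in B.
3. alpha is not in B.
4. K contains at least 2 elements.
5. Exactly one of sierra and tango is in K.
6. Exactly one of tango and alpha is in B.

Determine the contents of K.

From (3): alpha ∉ B.
(6) (exactly one): tango ∈ B.
Only one set left: alpha ∈ K.
(2) (exactly one): bravo ∉ B.
(5) (exactly one): sierra ∈ K.
Only one set left: bravo ∈ K.
(1): K already has 3, so the rest are out.
Only one set left: oscar ∈ B.
Only one set left: delta ∈ B.
Only one set left: golf ∈ B.

K = {alpha, bravo, sierra}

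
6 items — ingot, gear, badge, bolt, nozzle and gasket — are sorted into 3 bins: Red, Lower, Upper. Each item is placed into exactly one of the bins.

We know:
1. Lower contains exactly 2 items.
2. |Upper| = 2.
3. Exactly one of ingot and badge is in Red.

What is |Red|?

2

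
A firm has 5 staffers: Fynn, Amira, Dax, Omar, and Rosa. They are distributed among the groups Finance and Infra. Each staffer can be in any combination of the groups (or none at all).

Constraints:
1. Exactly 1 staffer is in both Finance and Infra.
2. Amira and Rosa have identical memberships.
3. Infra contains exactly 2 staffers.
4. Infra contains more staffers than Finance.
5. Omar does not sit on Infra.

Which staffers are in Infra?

Infra = {Dax, Fynn}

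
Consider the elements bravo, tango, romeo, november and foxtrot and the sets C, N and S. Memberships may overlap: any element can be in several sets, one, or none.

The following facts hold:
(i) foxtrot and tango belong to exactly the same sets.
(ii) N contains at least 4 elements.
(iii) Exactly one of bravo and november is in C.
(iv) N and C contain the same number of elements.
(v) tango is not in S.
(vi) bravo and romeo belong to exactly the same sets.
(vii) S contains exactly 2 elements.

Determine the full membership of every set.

C = {bravo, foxtrot, romeo, tango}; N = {bravo, foxtrot, romeo, tango}; S = {bravo, romeo}

From (v): tango ∉ S.
(i): foxtrot matches tango: foxtrot ∉ S.
Suppose bravo ∉ C: no assignment then satisfies all the clues, so bravo ∈ C.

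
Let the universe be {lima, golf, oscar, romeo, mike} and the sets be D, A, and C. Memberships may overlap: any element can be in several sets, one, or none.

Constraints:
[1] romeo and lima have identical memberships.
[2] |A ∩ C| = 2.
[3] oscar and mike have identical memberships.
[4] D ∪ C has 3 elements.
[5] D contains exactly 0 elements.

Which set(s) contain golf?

golf: C

(5): D already has 0, so the rest are out.
Suppose golf ∈ A: no assignment then satisfies all the clues, so golf ∉ A.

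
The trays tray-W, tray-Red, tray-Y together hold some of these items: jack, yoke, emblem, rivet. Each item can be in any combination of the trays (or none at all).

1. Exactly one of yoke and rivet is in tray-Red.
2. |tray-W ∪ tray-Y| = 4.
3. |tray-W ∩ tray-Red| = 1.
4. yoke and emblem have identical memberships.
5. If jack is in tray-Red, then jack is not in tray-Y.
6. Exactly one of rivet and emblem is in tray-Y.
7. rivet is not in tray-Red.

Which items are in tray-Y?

tray-Y = {emblem, yoke}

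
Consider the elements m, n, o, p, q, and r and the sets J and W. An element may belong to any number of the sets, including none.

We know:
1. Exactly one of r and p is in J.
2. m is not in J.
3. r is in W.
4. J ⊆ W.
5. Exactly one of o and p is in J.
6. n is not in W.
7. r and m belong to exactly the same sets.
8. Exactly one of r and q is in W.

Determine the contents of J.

J = {p}

From (2): m ∉ J.
From (3): r ∈ W.
From (6): n ∉ W.
(4) contrapositive: n ∉ J.
(7): r matches m: r ∉ J.
(7): m matches r: m ∈ W.
(8) (exactly one): q ∉ W.
(1) (exactly one): p ∈ J.
(4) with p ∈ J: p ∈ W.
(4) contrapositive: q ∉ J.
(5) (exactly one): o ∉ J.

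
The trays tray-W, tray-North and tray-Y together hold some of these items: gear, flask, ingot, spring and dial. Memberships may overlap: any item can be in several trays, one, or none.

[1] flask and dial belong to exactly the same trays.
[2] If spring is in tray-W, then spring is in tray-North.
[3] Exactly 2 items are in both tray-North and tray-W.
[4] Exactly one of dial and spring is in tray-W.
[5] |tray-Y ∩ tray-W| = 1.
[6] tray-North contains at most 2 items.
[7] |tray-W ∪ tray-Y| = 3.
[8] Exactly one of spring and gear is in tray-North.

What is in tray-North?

tray-North = {ingot, spring}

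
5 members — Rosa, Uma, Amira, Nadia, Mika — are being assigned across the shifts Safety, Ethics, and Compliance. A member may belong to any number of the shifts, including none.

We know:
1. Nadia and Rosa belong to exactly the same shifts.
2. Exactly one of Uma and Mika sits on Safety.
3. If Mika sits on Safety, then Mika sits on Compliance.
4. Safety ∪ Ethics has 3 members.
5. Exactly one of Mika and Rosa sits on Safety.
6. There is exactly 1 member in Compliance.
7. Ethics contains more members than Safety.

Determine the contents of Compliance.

Compliance = {Mika}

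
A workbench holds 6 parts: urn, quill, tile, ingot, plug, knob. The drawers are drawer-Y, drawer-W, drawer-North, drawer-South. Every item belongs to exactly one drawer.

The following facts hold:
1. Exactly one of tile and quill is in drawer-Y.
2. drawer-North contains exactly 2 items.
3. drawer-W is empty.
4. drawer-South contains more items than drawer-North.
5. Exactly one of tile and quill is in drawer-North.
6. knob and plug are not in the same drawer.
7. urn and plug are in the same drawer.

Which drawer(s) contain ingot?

ingot: drawer-South

(3): drawer-W already has 0, so the rest are out.
Suppose ingot ∈ drawer-Y: no assignment then satisfies all the clues, so ingot ∉ drawer-Y.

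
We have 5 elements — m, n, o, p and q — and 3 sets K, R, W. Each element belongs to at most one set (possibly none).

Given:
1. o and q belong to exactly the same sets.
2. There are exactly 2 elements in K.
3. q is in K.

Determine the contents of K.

K = {o, q}

From (3): q ∈ K.
(1): o matches q: o ∈ K.
(2): K already has 2, so the rest are out.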